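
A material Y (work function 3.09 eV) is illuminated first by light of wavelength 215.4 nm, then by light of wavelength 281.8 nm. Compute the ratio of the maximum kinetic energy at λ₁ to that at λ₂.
2.0355

Using Einstein's equation: KE_max = hc/λ - φ

For λ₁ = 215.4 nm:
E₁ = hc/λ₁ = 5.7560 eV
KE₁ = E₁ - φ = 5.7560 - 3.09 = 2.6660 eV

For λ₂ = 281.8 nm:
E₂ = hc/λ₂ = 4.3997 eV
KE₂ = E₂ - φ = 4.3997 - 3.09 = 1.3097 eV

Ratio: KE₁/KE₂ = 2.6660/1.3097 = 2.0355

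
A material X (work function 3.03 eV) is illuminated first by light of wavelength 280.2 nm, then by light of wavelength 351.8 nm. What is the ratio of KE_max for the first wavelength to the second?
2.8220

Using Einstein's equation: KE_max = hc/λ - φ

For λ₁ = 280.2 nm:
E₁ = hc/λ₁ = 4.4248 eV
KE₁ = E₁ - φ = 4.4248 - 3.03 = 1.3948 eV

For λ₂ = 351.8 nm:
E₂ = hc/λ₂ = 3.5243 eV
KE₂ = E₂ - φ = 3.5243 - 3.03 = 0.4943 eV

Ratio: KE₁/KE₂ = 1.3948/0.4943 = 2.8220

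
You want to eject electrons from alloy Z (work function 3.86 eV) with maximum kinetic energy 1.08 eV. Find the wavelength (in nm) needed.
250.98 nm

From Einstein's equation: KE_max = hc/λ - φ

Rearranging for λ:
hc/λ = KE_max + φ
λ = hc/(KE_max + φ)

Required photon energy:
E_photon = KE_max + φ = 1.08 + 3.86 = 4.94 eV

Required wavelength:
λ = hc/E_photon = (6.626×10⁻³⁴)(3×10⁸) / (4.94 × 1.602×10⁻¹⁹)
λ = 250.98 nm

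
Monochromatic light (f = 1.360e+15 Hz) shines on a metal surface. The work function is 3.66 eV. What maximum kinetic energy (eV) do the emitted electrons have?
1.9645 eV

Using Einstein's photoelectric equation: KE_max = hf - φ

First, calculate the photon energy:
E_photon = hf = (6.626×10⁻³⁴ J·s)(1.360e+15 Hz)
E_photon = 5.6245 eV

Then, the maximum kinetic energy:
KE_max = E_photon - φ = 5.6245 eV - 3.66 eV = 1.9645 eV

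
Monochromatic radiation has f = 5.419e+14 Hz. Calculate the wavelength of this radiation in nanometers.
553.22 nm

Using the wave equation: c = fλ

Solving for wavelength:
λ = c/f = (3×10⁸ m/s) / (5.419e+14 Hz)
λ = 553.22 nm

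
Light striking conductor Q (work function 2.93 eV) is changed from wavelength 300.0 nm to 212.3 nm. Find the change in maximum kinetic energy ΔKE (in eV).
1.7072 eV

Using Einstein's equation: KE_max = hc/λ - φ

For λ₁ = 300.0 nm:
KE₁ = hc/λ₁ - φ = 4.1328 - 2.93 = 1.2028 eV

For λ₂ = 212.3 nm:
KE₂ = hc/λ₂ - φ = 5.8400 - 2.93 = 2.9100 eV

Change in KE:
ΔKE = KE₂ - KE₁ = 2.9100 - 1.2028 = 1.7072 eV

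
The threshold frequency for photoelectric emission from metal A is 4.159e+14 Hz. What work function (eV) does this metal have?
1.72 eV

At the threshold frequency, photon energy equals work function:
φ = hf₀

Calculating:
φ = (6.626×10⁻³⁴ J·s)(4.159e+14 Hz)
φ = 1.72 eV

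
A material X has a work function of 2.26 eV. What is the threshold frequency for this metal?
5.4647e+14 Hz

The threshold frequency is when the photon energy equals the work function:
hf₀ = φ

Solving for f₀:
f₀ = φ/h = (2.26 eV × 1.602×10⁻¹⁹ J/eV) / (6.626×10⁻³⁴ J·s)
f₀ = 5.4647e+14 Hz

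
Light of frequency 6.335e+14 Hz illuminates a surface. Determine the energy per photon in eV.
2.6199 eV

Using E = hf:

E = hf = (6.626×10⁻³⁴ J·s)(6.335e+14 Hz)
E = 2.6199 eV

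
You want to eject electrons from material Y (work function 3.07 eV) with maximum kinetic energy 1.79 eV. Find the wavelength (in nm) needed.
255.11 nm

From Einstein's equation: KE_max = hc/λ - φ

Rearranging for λ:
hc/λ = KE_max + φ
λ = hc/(KE_max + φ)

Required photon energy:
E_photon = KE_max + φ = 1.79 + 3.07 = 4.86 eV

Required wavelength:
λ = hc/E_photon = (6.626×10⁻³⁴)(3×10⁸) / (4.86 × 1.602×10⁻¹⁹)
λ = 255.11 nm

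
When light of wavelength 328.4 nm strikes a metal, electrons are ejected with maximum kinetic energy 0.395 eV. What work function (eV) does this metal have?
3.38 eV

From Einstein's photoelectric equation: KE_max = hf - φ = hc/λ - φ

Rearranging for φ:
φ = hc/λ - KE_max

Calculate photon energy:
E_photon = hc/λ = 3.7754 eV

Therefore:
φ = 3.7754 - 0.395 = 3.38 eV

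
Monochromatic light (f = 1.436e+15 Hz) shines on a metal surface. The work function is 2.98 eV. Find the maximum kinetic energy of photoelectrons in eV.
2.9588 eV

Using Einstein's photoelectric equation: KE_max = hf - φ

First, calculate the photon energy:
E_photon = hf = (6.626×10⁻³⁴ J·s)(1.436e+15 Hz)
E_photon = 5.9388 eV

Then, the maximum kinetic energy:
KE_max = E_photon - φ = 5.9388 eV - 2.98 eV = 2.9588 eV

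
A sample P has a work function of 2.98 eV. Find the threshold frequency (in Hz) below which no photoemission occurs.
7.2056e+14 Hz

The threshold frequency is when the photon energy equals the work function:
hf₀ = φ

Solving for f₀:
f₀ = φ/h = (2.98 eV × 1.602×10⁻¹⁹ J/eV) / (6.626×10⁻³⁴ J·s)
f₀ = 7.2056e+14 Hz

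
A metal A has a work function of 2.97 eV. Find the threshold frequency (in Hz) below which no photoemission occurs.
7.1814e+14 Hz

The threshold frequency is when the photon energy equals the work function:
hf₀ = φ

Solving for f₀:
f₀ = φ/h = (2.97 eV × 1.602×10⁻¹⁹ J/eV) / (6.626×10⁻³⁴ J·s)
f₀ = 7.1814e+14 Hz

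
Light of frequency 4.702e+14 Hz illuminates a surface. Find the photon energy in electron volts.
1.9446 eV

Using E = hf:

E = hf = (6.626×10⁻³⁴ J·s)(4.702e+14 Hz)
E = 1.9446 eV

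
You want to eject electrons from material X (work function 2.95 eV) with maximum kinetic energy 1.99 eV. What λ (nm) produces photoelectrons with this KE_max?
250.98 nm

From Einstein's equation: KE_max = hc/λ - φ

Rearranging for λ:
hc/λ = KE_max + φ
λ = hc/(KE_max + φ)

Required photon energy:
E_photon = KE_max + φ = 1.99 + 2.95 = 4.94 eV

Required wavelength:
λ = hc/E_photon = (6.626×10⁻³⁴)(3×10⁸) / (4.94 × 1.602×10⁻¹⁹)
λ = 250.98 nm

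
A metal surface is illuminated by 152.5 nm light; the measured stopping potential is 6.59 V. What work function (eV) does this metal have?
1.54 eV

The stopping potential gives the maximum kinetic energy: KE_max = eV_s = 6.59 eV

From Einstein's photoelectric equation: KE_max = hc/λ - φ
Rearranging: φ = hc/λ - KE_max

Calculate photon energy:
E_photon = hc/λ = (6.626×10⁻³⁴ J·s)(3×10⁸ m/s) / (152.5×10⁻⁹ m) = 8.1301 eV

Therefore:
φ = 8.1301 - 6.59 = 1.54 eV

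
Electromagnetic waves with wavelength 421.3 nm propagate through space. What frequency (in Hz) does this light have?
7.1159e+14 Hz

Using the wave equation: c = fλ

Solving for frequency:
f = c/λ = (3×10⁸ m/s) / (421.3×10⁻⁹ m)
f = 7.1159e+14 Hz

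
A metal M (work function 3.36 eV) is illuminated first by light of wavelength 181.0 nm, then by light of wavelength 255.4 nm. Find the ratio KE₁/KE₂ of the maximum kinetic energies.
2.3352

Using Einstein's equation: KE_max = hc/λ - φ

For λ₁ = 181.0 nm:
E₁ = hc/λ₁ = 6.8500 eV
KE₁ = E₁ - φ = 6.8500 - 3.36 = 3.4900 eV

For λ₂ = 255.4 nm:
E₂ = hc/λ₂ = 4.8545 eV
KE₂ = E₂ - φ = 4.8545 - 3.36 = 1.4945 eV

Ratio: KE₁/KE₂ = 3.4900/1.4945 = 2.3352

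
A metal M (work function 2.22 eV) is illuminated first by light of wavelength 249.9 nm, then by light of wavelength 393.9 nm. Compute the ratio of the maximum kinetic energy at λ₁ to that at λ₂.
2.9553

Using Einstein's equation: KE_max = hc/λ - φ

For λ₁ = 249.9 nm:
E₁ = hc/λ₁ = 4.9614 eV
KE₁ = E₁ - φ = 4.9614 - 2.22 = 2.7414 eV

For λ₂ = 393.9 nm:
E₂ = hc/λ₂ = 3.1476 eV
KE₂ = E₂ - φ = 3.1476 - 2.22 = 0.9276 eV

Ratio: KE₁/KE₂ = 2.7414/0.9276 = 2.9553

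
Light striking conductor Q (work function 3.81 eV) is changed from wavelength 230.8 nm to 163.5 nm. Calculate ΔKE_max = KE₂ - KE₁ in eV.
2.2112 eV

Using Einstein's equation: KE_max = hc/λ - φ

For λ₁ = 230.8 nm:
KE₁ = hc/λ₁ - φ = 5.3719 - 3.81 = 1.5619 eV

For λ₂ = 163.5 nm:
KE₂ = hc/λ₂ - φ = 7.5831 - 3.81 = 3.7731 eV

Change in KE:
ΔKE = KE₂ - KE₁ = 3.7731 - 1.5619 = 2.2112 eV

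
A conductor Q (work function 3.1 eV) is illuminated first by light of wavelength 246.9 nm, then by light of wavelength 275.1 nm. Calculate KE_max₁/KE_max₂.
1.3659

Using Einstein's equation: KE_max = hc/λ - φ

For λ₁ = 246.9 nm:
E₁ = hc/λ₁ = 5.0216 eV
KE₁ = E₁ - φ = 5.0216 - 3.1 = 1.9216 eV

For λ₂ = 275.1 nm:
E₂ = hc/λ₂ = 4.5069 eV
KE₂ = E₂ - φ = 4.5069 - 3.1 = 1.4069 eV

Ratio: KE₁/KE₂ = 1.9216/1.4069 = 1.3659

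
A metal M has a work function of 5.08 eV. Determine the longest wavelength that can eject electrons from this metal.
244.06 nm

The threshold wavelength is when the photon energy equals the work function:
hc/λ₀ = φ

Solving for λ₀:
λ₀ = hc/φ = (6.626×10⁻³⁴ J·s)(3×10⁸ m/s) / (5.08 eV × 1.602×10⁻¹⁹ J/eV)
λ₀ = 244.06 nm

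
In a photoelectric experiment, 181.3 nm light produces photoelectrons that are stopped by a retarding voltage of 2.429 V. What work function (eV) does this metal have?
4.41 eV

The stopping potential gives the maximum kinetic energy: KE_max = eV_s = 2.429 eV

From Einstein's photoelectric equation: KE_max = hc/λ - φ
Rearranging: φ = hc/λ - KE_max

Calculate photon energy:
E_photon = hc/λ = (6.626×10⁻³⁴ J·s)(3×10⁸ m/s) / (181.3×10⁻⁹ m) = 6.8386 eV

Therefore:
φ = 6.8386 - 2.429 = 4.41 eV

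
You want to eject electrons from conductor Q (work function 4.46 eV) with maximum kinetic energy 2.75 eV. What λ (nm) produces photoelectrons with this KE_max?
171.96 nm

From Einstein's equation: KE_max = hc/λ - φ

Rearranging for λ:
hc/λ = KE_max + φ
λ = hc/(KE_max + φ)

Required photon energy:
E_photon = KE_max + φ = 2.75 + 4.46 = 7.21 eV

Required wavelength:
λ = hc/E_photon = (6.626×10⁻³⁴)(3×10⁸) / (7.21 × 1.602×10⁻¹⁹)
λ = 171.96 nm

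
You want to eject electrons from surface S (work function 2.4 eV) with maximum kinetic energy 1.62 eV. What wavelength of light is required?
308.42 nm

From Einstein's equation: KE_max = hc/λ - φ

Rearranging for λ:
hc/λ = KE_max + φ
λ = hc/(KE_max + φ)

Required photon energy:
E_photon = KE_max + φ = 1.62 + 2.4 = 4.02 eV

Required wavelength:
λ = hc/E_photon = (6.626×10⁻³⁴)(3×10⁸) / (4.02 × 1.602×10⁻¹⁹)
λ = 308.42 nm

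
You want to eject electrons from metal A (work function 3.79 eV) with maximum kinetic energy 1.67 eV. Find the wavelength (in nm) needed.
227.08 nm

From Einstein's equation: KE_max = hc/λ - φ

Rearranging for λ:
hc/λ = KE_max + φ
λ = hc/(KE_max + φ)

Required photon energy:
E_photon = KE_max + φ = 1.67 + 3.79 = 5.46 eV

Required wavelength:
λ = hc/E_photon = (6.626×10⁻³⁴)(3×10⁸) / (5.46 × 1.602×10⁻¹⁹)
λ = 227.08 nm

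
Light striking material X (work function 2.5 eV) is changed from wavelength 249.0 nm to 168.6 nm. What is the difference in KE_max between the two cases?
2.3745 eV

Using Einstein's equation: KE_max = hc/λ - φ

For λ₁ = 249.0 nm:
KE₁ = hc/λ₁ - φ = 4.9793 - 2.5 = 2.4793 eV

For λ₂ = 168.6 nm:
KE₂ = hc/λ₂ - φ = 7.3537 - 2.5 = 4.8537 eV

Change in KE:
ΔKE = KE₂ - KE₁ = 4.8537 - 2.4793 = 2.3745 eV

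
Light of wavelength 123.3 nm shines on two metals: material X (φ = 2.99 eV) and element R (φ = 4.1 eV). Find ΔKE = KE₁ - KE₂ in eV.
1.1100 eV

Using KE_max = hc/λ - φ for each metal:

Photon energy: E = hc/λ = 10.0555 eV

For material X (φ₁ = 2.99 eV):
KE₁ = E - φ₁ = 10.0555 - 2.99 = 7.0655 eV

For element R (φ₂ = 4.1 eV):
KE₂ = E - φ₂ = 10.0555 - 4.1 = 5.9555 eV

Difference:
ΔKE = KE₁ - KE₂ = 7.0655 - 5.9555 = 1.1100 eV

Note: The difference equals the difference in work functions: 4.1 - 2.99 = 1.11 eV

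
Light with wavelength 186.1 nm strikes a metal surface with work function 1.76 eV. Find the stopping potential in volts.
4.9022 V

The stopping potential V_s satisfies: eV_s = KE_max

First, find KE_max using Einstein's equation:
E_photon = hc/λ = 6.6622 eV
KE_max = E_photon - φ = 6.6622 - 1.76 = 4.9022 eV

Since eV_s = KE_max:
V_s = KE_max/e = 4.9022 V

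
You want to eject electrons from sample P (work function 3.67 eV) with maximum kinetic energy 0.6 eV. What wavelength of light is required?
290.36 nm

From Einstein's equation: KE_max = hc/λ - φ

Rearranging for λ:
hc/λ = KE_max + φ
λ = hc/(KE_max + φ)

Required photon energy:
E_photon = KE_max + φ = 0.6 + 3.67 = 4.27 eV

Required wavelength:
λ = hc/E_photon = (6.626×10⁻³⁴)(3×10⁸) / (4.27 × 1.602×10⁻¹⁹)
λ = 290.36 nm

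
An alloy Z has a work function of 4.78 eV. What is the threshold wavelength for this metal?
259.38 nm

The threshold wavelength is when the photon energy equals the work function:
hc/λ₀ = φ

Solving for λ₀:
λ₀ = hc/φ = (6.626×10⁻³⁴ J·s)(3×10⁸ m/s) / (4.78 eV × 1.602×10⁻¹⁹ J/eV)
λ₀ = 259.38 nm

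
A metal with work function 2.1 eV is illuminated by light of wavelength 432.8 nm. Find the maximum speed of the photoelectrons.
5.1865e+05 m/s

First, find the maximum kinetic energy:
E_photon = hc/λ = 2.8647 eV
KE_max = E_photon - φ = 2.8647 - 2.1 = 0.7647 eV

Convert to Joules: KE_max = 0.7647 × 1.602×10⁻¹⁹ J = 1.2252e-19 J

Then use KE = ½mv² to find velocity:
v = √(2·KE/m) = √(2 × 1.2252e-19 J / 9.109e-31 kg)
v = 5.1865e+05 m/s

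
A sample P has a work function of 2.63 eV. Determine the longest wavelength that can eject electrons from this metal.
471.42 nm

The threshold wavelength is when the photon energy equals the work function:
hc/λ₀ = φ

Solving for λ₀:
λ₀ = hc/φ = (6.626×10⁻³⁴ J·s)(3×10⁸ m/s) / (2.63 eV × 1.602×10⁻¹⁹ J/eV)
λ₀ = 471.42 nm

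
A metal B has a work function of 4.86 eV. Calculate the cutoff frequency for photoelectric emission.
1.1751e+15 Hz

The threshold frequency is when the photon energy equals the work function:
hf₀ = φ

Solving for f₀:
f₀ = φ/h = (4.86 eV × 1.602×10⁻¹⁹ J/eV) / (6.626×10⁻³⁴ J·s)
f₀ = 1.1751e+15 Hz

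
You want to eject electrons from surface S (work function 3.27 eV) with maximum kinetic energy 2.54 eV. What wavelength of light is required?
213.40 nm

From Einstein's equation: KE_max = hc/λ - φ

Rearranging for λ:
hc/λ = KE_max + φ
λ = hc/(KE_max + φ)

Required photon energy:
E_photon = KE_max + φ = 2.54 + 3.27 = 5.81 eV

Required wavelength:
λ = hc/E_photon = (6.626×10⁻³⁴)(3×10⁸) / (5.81 × 1.602×10⁻¹⁹)
λ = 213.40 nm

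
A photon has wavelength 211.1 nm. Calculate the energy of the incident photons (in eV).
5.8732 eV

Using E = hf = hc/λ:

E = hc/λ = (6.626×10⁻³⁴ J·s)(3×10⁸ m/s) / (211.1×10⁻⁹ m)
E = 5.8732 eV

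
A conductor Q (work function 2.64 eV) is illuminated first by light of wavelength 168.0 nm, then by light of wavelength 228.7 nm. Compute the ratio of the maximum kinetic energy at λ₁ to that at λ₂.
1.7043

Using Einstein's equation: KE_max = hc/λ - φ

For λ₁ = 168.0 nm:
E₁ = hc/λ₁ = 7.3800 eV
KE₁ = E₁ - φ = 7.3800 - 2.64 = 4.7400 eV

For λ₂ = 228.7 nm:
E₂ = hc/λ₂ = 5.4213 eV
KE₂ = E₂ - φ = 5.4213 - 2.64 = 2.7813 eV

Ratio: KE₁/KE₂ = 4.7400/2.7813 = 1.7043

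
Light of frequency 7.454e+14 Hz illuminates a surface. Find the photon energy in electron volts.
3.0827 eV

Using E = hf:

E = hf = (6.626×10⁻³⁴ J·s)(7.454e+14 Hz)
E = 3.0827 eV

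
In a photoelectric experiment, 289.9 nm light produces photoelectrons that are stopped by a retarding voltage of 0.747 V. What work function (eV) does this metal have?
3.53 eV

The stopping potential gives the maximum kinetic energy: KE_max = eV_s = 0.747 eV

From Einstein's photoelectric equation: KE_max = hc/λ - φ
Rearranging: φ = hc/λ - KE_max

Calculate photon energy:
E_photon = hc/λ = (6.626×10⁻³⁴ J·s)(3×10⁸ m/s) / (289.9×10⁻⁹ m) = 4.2768 eV

Therefore:
φ = 4.2768 - 0.747 = 3.53 eV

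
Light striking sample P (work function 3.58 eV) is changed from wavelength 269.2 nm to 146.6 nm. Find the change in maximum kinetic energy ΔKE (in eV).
3.8517 eV

Using Einstein's equation: KE_max = hc/λ - φ

For λ₁ = 269.2 nm:
KE₁ = hc/λ₁ - φ = 4.6057 - 3.58 = 1.0257 eV

For λ₂ = 146.6 nm:
KE₂ = hc/λ₂ - φ = 8.4573 - 3.58 = 4.8773 eV

Change in KE:
ΔKE = KE₂ - KE₁ = 4.8773 - 1.0257 = 3.8517 eV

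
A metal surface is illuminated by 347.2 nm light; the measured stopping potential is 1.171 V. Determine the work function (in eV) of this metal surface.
2.40 eV

The stopping potential gives the maximum kinetic energy: KE_max = eV_s = 1.171 eV

From Einstein's photoelectric equation: KE_max = hc/λ - φ
Rearranging: φ = hc/λ - KE_max

Calculate photon energy:
E_photon = hc/λ = (6.626×10⁻³⁴ J·s)(3×10⁸ m/s) / (347.2×10⁻⁹ m) = 3.5710 eV

Therefore:
φ = 3.5710 - 1.171 = 2.40 eV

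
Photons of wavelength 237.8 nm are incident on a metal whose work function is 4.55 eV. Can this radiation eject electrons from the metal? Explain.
Yes

For photoemission, the photon energy must exceed the work function.

Photon energy: E = hc/λ = 5.2138 eV
Work function: φ = 4.55 eV

Since E_photon (5.2138 eV) > φ (4.55 eV), photoemission WILL occur.
The threshold wavelength is λ₀ = hc/φ = 272.5 nm.
Since 237.8 nm < 272.5 nm, the light has sufficient energy.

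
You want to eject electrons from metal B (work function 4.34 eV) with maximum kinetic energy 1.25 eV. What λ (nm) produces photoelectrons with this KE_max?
221.80 nm

From Einstein's equation: KE_max = hc/λ - φ

Rearranging for λ:
hc/λ = KE_max + φ
λ = hc/(KE_max + φ)

Required photon energy:
E_photon = KE_max + φ = 1.25 + 4.34 = 5.59 eV

Required wavelength:
λ = hc/E_photon = (6.626×10⁻³⁴)(3×10⁸) / (5.59 × 1.602×10⁻¹⁹)
λ = 221.80 nm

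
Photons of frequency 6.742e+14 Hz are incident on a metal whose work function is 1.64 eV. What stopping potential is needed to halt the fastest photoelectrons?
1.1483 V

The stopping potential V_s satisfies: eV_s = KE_max

First, find KE_max using Einstein's equation:
E_photon = hf = (6.626×10⁻³⁴ J·s)(6.742e+14 Hz) = 2.7883 eV
KE_max = E_photon - φ = 2.7883 - 1.64 = 1.1483 eV

Since eV_s = KE_max:
V_s = KE_max/e = 1.1483 V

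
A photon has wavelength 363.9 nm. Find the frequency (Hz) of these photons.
8.2383e+14 Hz

Using the wave equation: c = fλ

Solving for frequency:
f = c/λ = (3×10⁸ m/s) / (363.9×10⁻⁹ m)
f = 8.2383e+14 Hz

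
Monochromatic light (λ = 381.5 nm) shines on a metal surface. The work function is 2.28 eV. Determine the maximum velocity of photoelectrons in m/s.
5.8411e+05 m/s

First, find the maximum kinetic energy:
E_photon = hc/λ = 3.2499 eV
KE_max = E_photon - φ = 3.2499 - 2.28 = 0.9699 eV

Convert to Joules: KE_max = 0.9699 × 1.602×10⁻¹⁹ J = 1.5540e-19 J

Then use KE = ½mv² to find velocity:
v = √(2·KE/m) = √(2 × 1.5540e-19 J / 9.109e-31 kg)
v = 5.8411e+05 m/s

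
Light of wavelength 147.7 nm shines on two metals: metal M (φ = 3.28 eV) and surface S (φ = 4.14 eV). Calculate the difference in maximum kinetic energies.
0.8600 eV

Using KE_max = hc/λ - φ for each metal:

Photon energy: E = hc/λ = 8.3943 eV

For metal M (φ₁ = 3.28 eV):
KE₁ = E - φ₁ = 8.3943 - 3.28 = 5.1143 eV

For surface S (φ₂ = 4.14 eV):
KE₂ = E - φ₂ = 8.3943 - 4.14 = 4.2543 eV

Difference:
ΔKE = KE₁ - KE₂ = 5.1143 - 4.2543 = 0.8600 eV

Note: The difference equals the difference in work functions: 4.14 - 3.28 = 0.86 eV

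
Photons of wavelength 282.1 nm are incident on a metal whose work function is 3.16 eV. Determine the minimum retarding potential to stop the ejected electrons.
1.2350 V

The stopping potential V_s satisfies: eV_s = KE_max

First, find KE_max using Einstein's equation:
E_photon = hc/λ = 4.3950 eV
KE_max = E_photon - φ = 4.3950 - 3.16 = 1.2350 eV

Since eV_s = KE_max:
V_s = KE_max/e = 1.2350 V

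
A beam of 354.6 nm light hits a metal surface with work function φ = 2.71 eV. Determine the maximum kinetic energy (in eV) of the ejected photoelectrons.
0.7865 eV

Using Einstein's photoelectric equation: KE_max = hf - φ = hc/λ - φ

First, calculate the photon energy:
E_photon = hc/λ = (6.626×10⁻³⁴ J·s)(3×10⁸ m/s) / (354.6×10⁻⁹ m)
E_photon = 3.4965 eV

Then, the maximum kinetic energy:
KE_max = E_photon - φ = 3.4965 eV - 2.71 eV = 0.7865 eV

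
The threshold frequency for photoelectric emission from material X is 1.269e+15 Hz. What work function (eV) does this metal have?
5.25 eV

At the threshold frequency, photon energy equals work function:
φ = hf₀

Calculating:
φ = (6.626×10⁻³⁴ J·s)(1.269e+15 Hz)
φ = 5.25 eV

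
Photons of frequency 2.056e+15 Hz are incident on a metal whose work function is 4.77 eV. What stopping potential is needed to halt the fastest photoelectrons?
3.7329 V

The stopping potential V_s satisfies: eV_s = KE_max

First, find KE_max using Einstein's equation:
E_photon = hf = (6.626×10⁻³⁴ J·s)(2.056e+15 Hz) = 8.5029 eV
KE_max = E_photon - φ = 8.5029 - 4.77 = 3.7329 eV

Since eV_s = KE_max:
V_s = KE_max/e = 3.7329 V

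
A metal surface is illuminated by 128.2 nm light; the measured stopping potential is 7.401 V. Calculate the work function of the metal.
2.27 eV

The stopping potential gives the maximum kinetic energy: KE_max = eV_s = 7.401 eV

From Einstein's photoelectric equation: KE_max = hc/λ - φ
Rearranging: φ = hc/λ - KE_max

Calculate photon energy:
E_photon = hc/λ = (6.626×10⁻³⁴ J·s)(3×10⁸ m/s) / (128.2×10⁻⁹ m) = 9.6712 eV

Therefore:
φ = 9.6712 - 7.401 = 2.27 eV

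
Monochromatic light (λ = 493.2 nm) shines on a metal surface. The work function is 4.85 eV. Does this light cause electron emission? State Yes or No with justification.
No

For photoemission, the photon energy must exceed the work function.

Photon energy: E = hc/λ = 2.5139 eV
Work function: φ = 4.85 eV

Since E_photon (2.5139 eV) < φ (4.85 eV), photoemission will NOT occur.
The threshold wavelength is λ₀ = hc/φ = 255.6 nm.
Since 493.2 nm > 255.6 nm, the photons lack sufficient energy.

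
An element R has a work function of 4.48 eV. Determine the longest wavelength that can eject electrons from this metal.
276.75 nm

The threshold wavelength is when the photon energy equals the work function:
hc/λ₀ = φ

Solving for λ₀:
λ₀ = hc/φ = (6.626×10⁻³⁴ J·s)(3×10⁸ m/s) / (4.48 eV × 1.602×10⁻¹⁹ J/eV)
λ₀ = 276.75 nm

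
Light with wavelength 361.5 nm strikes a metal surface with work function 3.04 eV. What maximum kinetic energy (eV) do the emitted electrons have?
0.3897 eV

Using Einstein's photoelectric equation: KE_max = hf - φ = hc/λ - φ

First, calculate the photon energy:
E_photon = hc/λ = (6.626×10⁻³⁴ J·s)(3×10⁸ m/s) / (361.5×10⁻⁹ m)
E_photon = 3.4297 eV

Then, the maximum kinetic energy:
KE_max = E_photon - φ = 3.4297 eV - 3.04 eV = 0.3897 eV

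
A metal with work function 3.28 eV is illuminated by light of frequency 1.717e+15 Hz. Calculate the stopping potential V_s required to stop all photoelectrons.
3.8209 V

The stopping potential V_s satisfies: eV_s = KE_max

First, find KE_max using Einstein's equation:
E_photon = hf = (6.626×10⁻³⁴ J·s)(1.717e+15 Hz) = 7.1009 eV
KE_max = E_photon - φ = 7.1009 - 3.28 = 3.8209 eV

Since eV_s = KE_max:
V_s = KE_max/e = 3.8209 V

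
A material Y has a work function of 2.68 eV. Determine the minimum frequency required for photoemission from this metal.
6.4802e+14 Hz

The threshold frequency is when the photon energy equals the work function:
hf₀ = φ

Solving for f₀:
f₀ = φ/h = (2.68 eV × 1.602×10⁻¹⁹ J/eV) / (6.626×10⁻³⁴ J·s)
f₀ = 6.4802e+14 Hz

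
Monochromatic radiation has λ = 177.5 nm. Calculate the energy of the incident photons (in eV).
6.9850 eV

Using E = hf = hc/λ:

E = hc/λ = (6.626×10⁻³⁴ J·s)(3×10⁸ m/s) / (177.5×10⁻⁹ m)
E = 6.9850 eV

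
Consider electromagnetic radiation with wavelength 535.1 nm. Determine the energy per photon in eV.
2.3170 eV

Using E = hf = hc/λ:

E = hc/λ = (6.626×10⁻³⁴ J·s)(3×10⁸ m/s) / (535.1×10⁻⁹ m)
E = 2.3170 eV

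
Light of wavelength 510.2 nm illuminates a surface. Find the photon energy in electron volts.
2.4301 eV

Using E = hf = hc/λ:

E = hc/λ = (6.626×10⁻³⁴ J·s)(3×10⁸ m/s) / (510.2×10⁻⁹ m)
E = 2.4301 eV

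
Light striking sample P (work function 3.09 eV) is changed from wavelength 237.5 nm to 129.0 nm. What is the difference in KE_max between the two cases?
4.3908 eV

Using Einstein's equation: KE_max = hc/λ - φ

For λ₁ = 237.5 nm:
KE₁ = hc/λ₁ - φ = 5.2204 - 3.09 = 2.1304 eV

For λ₂ = 129.0 nm:
KE₂ = hc/λ₂ - φ = 9.6112 - 3.09 = 6.5212 eV

Change in KE:
ΔKE = KE₂ - KE₁ = 6.5212 - 2.1304 = 4.3908 eV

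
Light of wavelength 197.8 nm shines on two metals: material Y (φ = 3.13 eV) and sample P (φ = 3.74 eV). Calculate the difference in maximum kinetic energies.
0.6100 eV

Using KE_max = hc/λ - φ for each metal:

Photon energy: E = hc/λ = 6.2682 eV

For material Y (φ₁ = 3.13 eV):
KE₁ = E - φ₁ = 6.2682 - 3.13 = 3.1382 eV

For sample P (φ₂ = 3.74 eV):
KE₂ = E - φ₂ = 6.2682 - 3.74 = 2.5282 eV

Difference:
ΔKE = KE₁ - KE₂ = 3.1382 - 2.5282 = 0.6100 eV

Note: The difference equals the difference in work functions: 3.74 - 3.13 = 0.61 eV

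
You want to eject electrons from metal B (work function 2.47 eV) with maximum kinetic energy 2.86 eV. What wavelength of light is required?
232.62 nm

From Einstein's equation: KE_max = hc/λ - φ

Rearranging for λ:
hc/λ = KE_max + φ
λ = hc/(KE_max + φ)

Required photon energy:
E_photon = KE_max + φ = 2.86 + 2.47 = 5.33 eV

Required wavelength:
λ = hc/E_photon = (6.626×10⁻³⁴)(3×10⁸) / (5.33 × 1.602×10⁻¹⁹)
λ = 232.62 nm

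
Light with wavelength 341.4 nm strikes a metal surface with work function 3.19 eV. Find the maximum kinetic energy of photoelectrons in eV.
0.4416 eV

Using Einstein's photoelectric equation: KE_max = hf - φ = hc/λ - φ

First, calculate the photon energy:
E_photon = hc/λ = (6.626×10⁻³⁴ J·s)(3×10⁸ m/s) / (341.4×10⁻⁹ m)
E_photon = 3.6316 eV

Then, the maximum kinetic energy:
KE_max = E_photon - φ = 3.6316 eV - 3.19 eV = 0.4416 eV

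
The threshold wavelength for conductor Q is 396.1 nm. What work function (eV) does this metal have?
3.13 eV

At the threshold wavelength, photon energy equals work function:
φ = hc/λ₀

Calculating:
φ = (6.626×10⁻³⁴ J·s)(3×10⁸ m/s) / (396.1×10⁻⁹ m)
φ = 3.13 eV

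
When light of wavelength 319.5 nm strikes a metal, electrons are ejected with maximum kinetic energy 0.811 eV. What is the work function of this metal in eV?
3.07 eV

From Einstein's photoelectric equation: KE_max = hf - φ = hc/λ - φ

Rearranging for φ:
φ = hc/λ - KE_max

Calculate photon energy:
E_photon = hc/λ = 3.8806 eV

Therefore:
φ = 3.8806 - 0.811 = 3.07 eV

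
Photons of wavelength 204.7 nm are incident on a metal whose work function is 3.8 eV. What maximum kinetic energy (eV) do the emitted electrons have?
2.2569 eV

Using Einstein's photoelectric equation: KE_max = hf - φ = hc/λ - φ

First, calculate the photon energy:
E_photon = hc/λ = (6.626×10⁻³⁴ J·s)(3×10⁸ m/s) / (204.7×10⁻⁹ m)
E_photon = 6.0569 eV

Then, the maximum kinetic energy:
KE_max = E_photon - φ = 6.0569 eV - 3.8 eV = 2.2569 eV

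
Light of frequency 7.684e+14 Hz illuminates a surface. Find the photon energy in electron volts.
3.1778 eV

Using E = hf:

E = hf = (6.626×10⁻³⁴ J·s)(7.684e+14 Hz)
E = 3.1778 eV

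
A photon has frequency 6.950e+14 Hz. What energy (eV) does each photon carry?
2.8743 eV

Using E = hf:

E = hf = (6.626×10⁻³⁴ J·s)(6.950e+14 Hz)
E = 2.8743 eV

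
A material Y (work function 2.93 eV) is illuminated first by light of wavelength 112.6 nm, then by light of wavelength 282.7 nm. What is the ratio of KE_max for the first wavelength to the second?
5.5512

Using Einstein's equation: KE_max = hc/λ - φ

For λ₁ = 112.6 nm:
E₁ = hc/λ₁ = 11.0110 eV
KE₁ = E₁ - φ = 11.0110 - 2.93 = 8.0810 eV

For λ₂ = 282.7 nm:
E₂ = hc/λ₂ = 4.3857 eV
KE₂ = E₂ - φ = 4.3857 - 2.93 = 1.4557 eV

Ratio: KE₁/KE₂ = 8.0810/1.4557 = 5.5512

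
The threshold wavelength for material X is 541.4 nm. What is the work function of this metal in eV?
2.29 eV

At the threshold wavelength, photon energy equals work function:
φ = hc/λ₀

Calculating:
φ = (6.626×10⁻³⁴ J·s)(3×10⁸ m/s) / (541.4×10⁻⁹ m)
φ = 2.29 eV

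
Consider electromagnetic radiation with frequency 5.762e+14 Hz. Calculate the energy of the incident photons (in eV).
2.3830 eV

Using E = hf:

E = hf = (6.626×10⁻³⁴ J·s)(5.762e+14 Hz)
E = 2.3830 eV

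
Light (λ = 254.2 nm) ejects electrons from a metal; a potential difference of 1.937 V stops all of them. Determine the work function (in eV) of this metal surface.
2.94 eV

The stopping potential gives the maximum kinetic energy: KE_max = eV_s = 1.937 eV

From Einstein's photoelectric equation: KE_max = hc/λ - φ
Rearranging: φ = hc/λ - KE_max

Calculate photon energy:
E_photon = hc/λ = (6.626×10⁻³⁴ J·s)(3×10⁸ m/s) / (254.2×10⁻⁹ m) = 4.8774 eV

Therefore:
φ = 4.8774 - 1.937 = 2.94 eV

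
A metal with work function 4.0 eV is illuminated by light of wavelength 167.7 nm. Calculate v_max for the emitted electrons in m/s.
1.0925e+06 m/s

First, find the maximum kinetic energy:
E_photon = hc/λ = 7.3932 eV
KE_max = E_photon - φ = 7.3932 - 4.0 = 3.3932 eV

Convert to Joules: KE_max = 3.3932 × 1.602×10⁻¹⁹ J = 5.4365e-19 J

Then use KE = ½mv² to find velocity:
v = √(2·KE/m) = √(2 × 5.4365e-19 J / 9.109e-31 kg)
v = 1.0925e+06 m/s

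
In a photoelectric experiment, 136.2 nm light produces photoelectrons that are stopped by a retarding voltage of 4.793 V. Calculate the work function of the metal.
4.31 eV

The stopping potential gives the maximum kinetic energy: KE_max = eV_s = 4.793 eV

From Einstein's photoelectric equation: KE_max = hc/λ - φ
Rearranging: φ = hc/λ - KE_max

Calculate photon energy:
E_photon = hc/λ = (6.626×10⁻³⁴ J·s)(3×10⁸ m/s) / (136.2×10⁻⁹ m) = 9.1031 eV

Therefore:
φ = 9.1031 - 4.793 = 4.31 eV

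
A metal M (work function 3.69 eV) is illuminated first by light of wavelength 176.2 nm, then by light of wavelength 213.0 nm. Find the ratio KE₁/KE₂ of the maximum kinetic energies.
1.5705

Using Einstein's equation: KE_max = hc/λ - φ

For λ₁ = 176.2 nm:
E₁ = hc/λ₁ = 7.0366 eV
KE₁ = E₁ - φ = 7.0366 - 3.69 = 3.3466 eV

For λ₂ = 213.0 nm:
E₂ = hc/λ₂ = 5.8209 eV
KE₂ = E₂ - φ = 5.8209 - 3.69 = 2.1309 eV

Ratio: KE₁/KE₂ = 3.3466/2.1309 = 1.5705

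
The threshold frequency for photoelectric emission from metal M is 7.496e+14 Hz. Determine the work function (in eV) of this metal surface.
3.10 eV

At the threshold frequency, photon energy equals work function:
φ = hf₀

Calculating:
φ = (6.626×10⁻³⁴ J·s)(7.496e+14 Hz)
φ = 3.10 eV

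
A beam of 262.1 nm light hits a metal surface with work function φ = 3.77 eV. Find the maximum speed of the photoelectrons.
5.8124e+05 m/s

First, find the maximum kinetic energy:
E_photon = hc/λ = 4.7304 eV
KE_max = E_photon - φ = 4.7304 - 3.77 = 0.9604 eV

Convert to Joules: KE_max = 0.9604 × 1.602×10⁻¹⁹ J = 1.5388e-19 J

Then use KE = ½mv² to find velocity:
v = √(2·KE/m) = √(2 × 1.5388e-19 J / 9.109e-31 kg)
v = 5.8124e+05 m/s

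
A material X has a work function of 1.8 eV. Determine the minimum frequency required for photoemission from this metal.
4.3524e+14 Hz

The threshold frequency is when the photon energy equals the work function:
hf₀ = φ

Solving for f₀:
f₀ = φ/h = (1.8 eV × 1.602×10⁻¹⁹ J/eV) / (6.626×10⁻³⁴ J·s)
f₀ = 4.3524e+14 Hz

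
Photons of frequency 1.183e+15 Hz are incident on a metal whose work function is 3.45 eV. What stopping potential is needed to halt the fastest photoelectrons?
1.4425 V

The stopping potential V_s satisfies: eV_s = KE_max

First, find KE_max using Einstein's equation:
E_photon = hf = (6.626×10⁻³⁴ J·s)(1.183e+15 Hz) = 4.8925 eV
KE_max = E_photon - φ = 4.8925 - 3.45 = 1.4425 eV

Since eV_s = KE_max:
V_s = KE_max/e = 1.4425 V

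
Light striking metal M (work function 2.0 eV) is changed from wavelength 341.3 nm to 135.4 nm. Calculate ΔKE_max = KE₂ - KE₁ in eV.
5.5242 eV

Using Einstein's equation: KE_max = hc/λ - φ

For λ₁ = 341.3 nm:
KE₁ = hc/λ₁ - φ = 3.6327 - 2.0 = 1.6327 eV

For λ₂ = 135.4 nm:
KE₂ = hc/λ₂ - φ = 9.1569 - 2.0 = 7.1569 eV

Change in KE:
ΔKE = KE₂ - KE₁ = 7.1569 - 1.6327 = 5.5242 eV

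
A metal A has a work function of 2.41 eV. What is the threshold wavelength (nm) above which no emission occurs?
514.46 nm

The threshold wavelength is when the photon energy equals the work function:
hc/λ₀ = φ

Solving for λ₀:
λ₀ = hc/φ = (6.626×10⁻³⁴ J·s)(3×10⁸ m/s) / (2.41 eV × 1.602×10⁻¹⁹ J/eV)
λ₀ = 514.46 nm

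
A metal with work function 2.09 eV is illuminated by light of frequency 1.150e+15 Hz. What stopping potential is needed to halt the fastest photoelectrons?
2.6660 V

The stopping potential V_s satisfies: eV_s = KE_max

First, find KE_max using Einstein's equation:
E_photon = hf = (6.626×10⁻³⁴ J·s)(1.150e+15 Hz) = 4.7560 eV
KE_max = E_photon - φ = 4.7560 - 2.09 = 2.6660 eV

Since eV_s = KE_max:
V_s = KE_max/e = 2.6660 V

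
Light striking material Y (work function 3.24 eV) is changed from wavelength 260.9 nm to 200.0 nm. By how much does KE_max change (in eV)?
1.4470 eV

Using Einstein's equation: KE_max = hc/λ - φ

For λ₁ = 260.9 nm:
KE₁ = hc/λ₁ - φ = 4.7522 - 3.24 = 1.5122 eV

For λ₂ = 200.0 nm:
KE₂ = hc/λ₂ - φ = 6.1992 - 3.24 = 2.9592 eV

Change in KE:
ΔKE = KE₂ - KE₁ = 2.9592 - 1.5122 = 1.4470 eV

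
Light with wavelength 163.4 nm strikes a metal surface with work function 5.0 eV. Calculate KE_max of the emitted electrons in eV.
2.5878 eV

Using Einstein's photoelectric equation: KE_max = hf - φ = hc/λ - φ

First, calculate the photon energy:
E_photon = hc/λ = (6.626×10⁻³⁴ J·s)(3×10⁸ m/s) / (163.4×10⁻⁹ m)
E_photon = 7.5878 eV

Then, the maximum kinetic energy:
KE_max = E_photon - φ = 7.5878 eV - 5.0 eV = 2.5878 eV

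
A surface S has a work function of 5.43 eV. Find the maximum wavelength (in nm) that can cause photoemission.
228.33 nm

The threshold wavelength is when the photon energy equals the work function:
hc/λ₀ = φ

Solving for λ₀:
λ₀ = hc/φ = (6.626×10⁻³⁴ J·s)(3×10⁸ m/s) / (5.43 eV × 1.602×10⁻¹⁹ J/eV)
λ₀ = 228.33 nm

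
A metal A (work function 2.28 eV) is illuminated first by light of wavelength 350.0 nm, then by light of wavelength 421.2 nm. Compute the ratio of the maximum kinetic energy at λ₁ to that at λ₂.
1.9024

Using Einstein's equation: KE_max = hc/λ - φ

For λ₁ = 350.0 nm:
E₁ = hc/λ₁ = 3.5424 eV
KE₁ = E₁ - φ = 3.5424 - 2.28 = 1.2624 eV

For λ₂ = 421.2 nm:
E₂ = hc/λ₂ = 2.9436 eV
KE₂ = E₂ - φ = 2.9436 - 2.28 = 0.6636 eV

Ratio: KE₁/KE₂ = 1.2624/0.6636 = 1.9024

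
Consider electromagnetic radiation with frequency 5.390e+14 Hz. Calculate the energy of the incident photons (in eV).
2.2291 eV

Using E = hf:

E = hf = (6.626×10⁻³⁴ J·s)(5.390e+14 Hz)
E = 2.2291 eV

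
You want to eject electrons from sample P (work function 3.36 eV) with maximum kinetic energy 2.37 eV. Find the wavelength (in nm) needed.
216.38 nm

From Einstein's equation: KE_max = hc/λ - φ

Rearranging for λ:
hc/λ = KE_max + φ
λ = hc/(KE_max + φ)

Required photon energy:
E_photon = KE_max + φ = 2.37 + 3.36 = 5.73 eV

Required wavelength:
λ = hc/E_photon = (6.626×10⁻³⁴)(3×10⁸) / (5.73 × 1.602×10⁻¹⁹)
λ = 216.38 nm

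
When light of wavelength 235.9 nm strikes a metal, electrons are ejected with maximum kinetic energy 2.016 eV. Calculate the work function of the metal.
3.24 eV

From Einstein's photoelectric equation: KE_max = hf - φ = hc/λ - φ

Rearranging for φ:
φ = hc/λ - KE_max

Calculate photon energy:
E_photon = hc/λ = 5.2558 eV

Therefore:
φ = 5.2558 - 2.016 = 3.24 eV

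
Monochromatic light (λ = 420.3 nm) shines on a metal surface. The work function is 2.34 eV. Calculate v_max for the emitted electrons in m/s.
4.6318e+05 m/s

First, find the maximum kinetic energy:
E_photon = hc/λ = 2.9499 eV
KE_max = E_photon - φ = 2.9499 - 2.34 = 0.6099 eV

Convert to Joules: KE_max = 0.6099 × 1.602×10⁻¹⁹ J = 9.7716e-20 J

Then use KE = ½mv² to find velocity:
v = √(2·KE/m) = √(2 × 9.7716e-20 J / 9.109e-31 kg)
v = 4.6318e+05 m/s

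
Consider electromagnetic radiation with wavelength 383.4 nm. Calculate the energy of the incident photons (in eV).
3.2338 eV

Using E = hf = hc/λ:

E = hc/λ = (6.626×10⁻³⁴ J·s)(3×10⁸ m/s) / (383.4×10⁻⁹ m)
E = 3.2338 eV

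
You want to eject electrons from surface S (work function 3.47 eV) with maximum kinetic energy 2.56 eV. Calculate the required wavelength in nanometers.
205.61 nm

From Einstein's equation: KE_max = hc/λ - φ

Rearranging for λ:
hc/λ = KE_max + φ
λ = hc/(KE_max + φ)

Required photon energy:
E_photon = KE_max + φ = 2.56 + 3.47 = 6.03 eV

Required wavelength:
λ = hc/E_photon = (6.626×10⁻³⁴)(3×10⁸) / (6.03 × 1.602×10⁻¹⁹)
λ = 205.61 nm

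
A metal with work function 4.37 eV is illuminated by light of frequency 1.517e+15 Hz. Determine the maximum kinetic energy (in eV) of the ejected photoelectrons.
1.9038 eV

Using Einstein's photoelectric equation: KE_max = hf - φ

First, calculate the photon energy:
E_photon = hf = (6.626×10⁻³⁴ J·s)(1.517e+15 Hz)
E_photon = 6.2738 eV

Then, the maximum kinetic energy:
KE_max = E_photon - φ = 6.2738 eV - 4.37 eV = 1.9038 eV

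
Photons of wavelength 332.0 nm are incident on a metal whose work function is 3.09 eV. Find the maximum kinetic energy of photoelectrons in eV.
0.6445 eV

Using Einstein's photoelectric equation: KE_max = hf - φ = hc/λ - φ

First, calculate the photon energy:
E_photon = hc/λ = (6.626×10⁻³⁴ J·s)(3×10⁸ m/s) / (332.0×10⁻⁹ m)
E_photon = 3.7345 eV

Then, the maximum kinetic energy:
KE_max = E_photon - φ = 3.7345 eV - 3.09 eV = 0.6445 eV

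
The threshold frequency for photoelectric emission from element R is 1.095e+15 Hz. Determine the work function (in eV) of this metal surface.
4.53 eV

At the threshold frequency, photon energy equals work function:
φ = hf₀

Calculating:
φ = (6.626×10⁻³⁴ J·s)(1.095e+15 Hz)
φ = 4.53 eV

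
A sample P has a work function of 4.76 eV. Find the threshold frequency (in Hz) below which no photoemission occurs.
1.1510e+15 Hz

The threshold frequency is when the photon energy equals the work function:
hf₀ = φ

Solving for f₀:
f₀ = φ/h = (4.76 eV × 1.602×10⁻¹⁹ J/eV) / (6.626×10⁻³⁴ J·s)
f₀ = 1.1510e+15 Hz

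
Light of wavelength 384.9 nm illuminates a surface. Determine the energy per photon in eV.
3.2212 eV

Using E = hf = hc/λ:

E = hc/λ = (6.626×10⁻³⁴ J·s)(3×10⁸ m/s) / (384.9×10⁻⁹ m)
E = 3.2212 eV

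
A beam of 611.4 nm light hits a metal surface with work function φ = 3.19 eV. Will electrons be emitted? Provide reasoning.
No

For photoemission, the photon energy must exceed the work function.

Photon energy: E = hc/λ = 2.0279 eV
Work function: φ = 3.19 eV

Since E_photon (2.0279 eV) < φ (3.19 eV), photoemission will NOT occur.
The threshold wavelength is λ₀ = hc/φ = 388.7 nm.
Since 611.4 nm > 388.7 nm, the photons lack sufficient energy.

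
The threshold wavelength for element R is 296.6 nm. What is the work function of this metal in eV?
4.18 eV

At the threshold wavelength, photon energy equals work function:
φ = hc/λ₀

Calculating:
φ = (6.626×10⁻³⁴ J·s)(3×10⁸ m/s) / (296.6×10⁻⁹ m)
φ = 4.18 eV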